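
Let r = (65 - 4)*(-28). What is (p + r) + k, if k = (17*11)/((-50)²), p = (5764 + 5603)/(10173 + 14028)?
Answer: -11478369657/6722500 ≈ -1707.5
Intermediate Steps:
p = 1263/2689 (p = 11367/24201 = 11367*(1/24201) = 1263/2689 ≈ 0.46969)
r = -1708 (r = 61*(-28) = -1708)
k = 187/2500 ≈ 0.074800
(p + r) + k = (1263/2689 - 1708) + 187/2500 = -4591549/2689 + 187/2500 = -11478369657/6722500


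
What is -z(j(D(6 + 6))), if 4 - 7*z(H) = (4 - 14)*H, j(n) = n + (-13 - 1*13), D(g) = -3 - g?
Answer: 58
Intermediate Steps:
j(n) = -26 + n (j(n) = n + (-13 - 13) = n - 26 = -26 + n)
z(H) = 4/7 + 10*H/7 (z(H) = 4/7 - (4 - 14)*H/7 = 4/7 - (-10)*H/7 = 4/7 + 10*H/7)
-z(j(D(6 + 6))) = -(4/7 + 10*(-26 + (-3 - (6 + 6)))/7) = -(4/7 + 10*(-26 + (-3 - 1*12))/7) = -(4/7 + 10*(-26 + (-3 - 12))/7) = -(4/7 + 10*(-26 - 15)/7) = -(4/7 + (10/7)*(-41)) = -(4/7 - 410/7) = -1*(-58) = 58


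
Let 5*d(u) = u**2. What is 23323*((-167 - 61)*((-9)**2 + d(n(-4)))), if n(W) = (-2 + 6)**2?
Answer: -3514962684/5 ≈ -7.0299e+8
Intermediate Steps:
n(W) = 16 (n(W) = 4**2 = 16)
d(u) = u**2/5
23323*((-167 - 61)*((-9)**2 + d(n(-4)))) = 23323*((-167 - 61)*((-9)**2 + (1/5)*16**2)) = 23323*(-228*(81 + (1/5)*256)) = 23323*(-228*(81 + 256/5)) = 23323*(-228*661/5) = 23323*(-150708/5) = -3514962684/5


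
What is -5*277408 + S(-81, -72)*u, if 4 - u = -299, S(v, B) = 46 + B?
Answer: -1394918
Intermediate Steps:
u = 303 (u = 4 - 1*(-299) = 4 + 299 = 303)
-5*277408 + S(-81, -72)*u = -5*277408 + (46 - 72)*303 = -1387040 - 26*303 = -1387040 - 7878 = -1394918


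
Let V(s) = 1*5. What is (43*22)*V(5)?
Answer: 4730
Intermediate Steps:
V(s) = 5
(43*22)*V(5) = (43*22)*5 = 946*5 = 4730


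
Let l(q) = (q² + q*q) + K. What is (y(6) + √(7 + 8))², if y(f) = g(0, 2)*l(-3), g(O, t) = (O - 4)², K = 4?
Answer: (352 + √15)² ≈ 1.2665e+5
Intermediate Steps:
l(q) = 4 + 2*q² (l(q) = (q² + q*q) + 4 = (q² + q²) + 4 = 2*q² + 4 = 4 + 2*q²)
g(O, t) = (-4 + O)²
y(f) = 352 (y(f) = (-4 + 0)²*(4 + 2*(-3)²) = (-4)²*(4 + 2*9) = 16*(4 + 18) = 16*22 = 352)
(y(6) + √(7 + 8))² = (352 + √(7 + 8))² = (352 + √15)²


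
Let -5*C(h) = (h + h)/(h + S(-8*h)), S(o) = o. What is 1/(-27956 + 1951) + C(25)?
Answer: 297/5201 ≈ 0.057104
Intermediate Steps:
C(h) = 2/35 (C(h) = -(h + h)/(5*(h - 8*h)) = -2*h/(5*((-7*h))) = -2*h*(-1/(7*h))/5 = -⅕*(-2/7) = 2/35)
1/(-27956 + 1951) + C(25) = 1/(-27956 + 1951) + 2/35 = 1/(-26005) + 2/35 = -1/26005 + 2/35 = 297/5201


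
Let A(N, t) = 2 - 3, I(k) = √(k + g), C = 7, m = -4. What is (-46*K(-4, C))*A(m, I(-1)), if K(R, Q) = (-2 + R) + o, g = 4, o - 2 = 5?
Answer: 46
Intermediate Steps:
o = 7 (o = 2 + 5 = 7)
K(R, Q) = 5 + R (K(R, Q) = (-2 + R) + 7 = 5 + R)
I(k) = √(4 + k) (I(k) = √(k + 4) = √(4 + k))
A(N, t) = -1
(-46*K(-4, C))*A(m, I(-1)) = -46*(5 - 4)*(-1) = -46*1*(-1) = -46*(-1) = 46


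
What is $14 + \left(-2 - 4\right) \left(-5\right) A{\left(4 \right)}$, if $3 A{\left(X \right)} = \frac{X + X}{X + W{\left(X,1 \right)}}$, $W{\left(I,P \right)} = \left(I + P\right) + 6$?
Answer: $\frac{58}{3} \approx 19.333$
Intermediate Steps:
$W{\left(I,P \right)} = 6 + I + P$
$A{\left(X \right)} = \frac{2 X}{3 \left(7 + 2 X\right)}$ ($A{\left(X \right)} = \frac{\left(X + X\right) \frac{1}{X + \left(6 + X + 1\right)}}{3} = \frac{2 X \frac{1}{X + \left(7 + X\right)}}{3} = \frac{2 X \frac{1}{7 + 2 X}}{3} = \frac{2 X}{3 \left(7 + 2 X\right)}$)
$14 + \left(-2 - 4\right) \left(-5\right) A{\left(4 \right)} = 14 + \left(-2 - 4\right) \left(-5\right) \frac{2}{3} \cdot 4 \frac{1}{7 + 2 \cdot 4} = 14 + \left(-6\right) \left(-5\right) \frac{2}{3} \cdot 4 \frac{1}{7 + 8} = 14 + 30 \cdot \frac{2}{3} \cdot 4 \cdot \frac{1}{15} = 14 + 30 \cdot \frac{8}{45} = 14 + \frac{16}{3} = \frac{58}{3}$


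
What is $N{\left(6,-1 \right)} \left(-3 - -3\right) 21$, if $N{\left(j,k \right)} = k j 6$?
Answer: $0$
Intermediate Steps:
$N{\left(j,k \right)} = 6 j k$ ($N{\left(j,k \right)} = j k 6 = 6 j k$)
$N{\left(6,-1 \right)} \left(-3 - -3\right) 21 = 6 \cdot 6 \left(-1\right) \left(-3 - -3\right) 21 = - 36 \left(-3 + 3\right) 21 = \left(-36\right) 0 \cdot 21 = 0 \cdot 21 = 0$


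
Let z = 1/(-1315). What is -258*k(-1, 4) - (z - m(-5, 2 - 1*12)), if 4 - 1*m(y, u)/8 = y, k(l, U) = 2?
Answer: -583859/1315 ≈ -444.00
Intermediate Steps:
m(y, u) = 32 - 8*y
z = -1/1315 ≈ -0.00076046
-258*k(-1, 4) - (z - m(-5, 2 - 1*12)) = -258*2 - (-1/1315 - (32 - 8*(-5))) = -516 - (-1/1315 - (32 + 40)) = -516 - (-1/1315 - 1*72) = -516 - (-1/1315 - 72) = -516 - 1*(-94681/1315) = -516 + 94681/1315 = -583859/1315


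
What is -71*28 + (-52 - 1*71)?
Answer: -2111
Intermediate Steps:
-71*28 + (-52 - 1*71) = -1988 + (-52 - 71) = -1988 - 123 = -2111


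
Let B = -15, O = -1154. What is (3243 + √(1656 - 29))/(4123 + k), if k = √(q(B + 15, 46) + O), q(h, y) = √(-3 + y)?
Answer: (3243 + √1627)/(4123 + I*√(1154 - √43)) ≈ 0.79629 - 0.0065422*I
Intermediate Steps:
k = √(-1154 + √43) (k = √(√(-3 + 46) - 1154) = √(√43 - 1154) = √(-1154 + √43) ≈ 33.874*I)
(3243 + √(1656 - 29))/(4123 + k) = (3243 + √(1656 - 29))/(4123 + √(-1154 + √43)) = (3243 + √1627)/(4123 + √(-1154 + √43))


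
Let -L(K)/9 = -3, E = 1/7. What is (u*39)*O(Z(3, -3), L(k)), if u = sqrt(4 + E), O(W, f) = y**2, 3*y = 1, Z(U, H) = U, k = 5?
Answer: 13*sqrt(203)/21 ≈ 8.8201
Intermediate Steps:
E = 1/7 ≈ 0.14286
L(K) = 27 (L(K) = -9*(-3) = 27)
y = 1/3 (y = (1/3)*1 = 1/3 ≈ 0.33333)
O(W, f) = 1/9 (O(W, f) = (1/3)**2 = 1/9)
u = sqrt(203)/7 (u = sqrt(4 + 1/7) = sqrt(29/7) = sqrt(203)/7 ≈ 2.0354)
(u*39)*O(Z(3, -3), L(k)) = ((sqrt(203)/7)*39)*(1/9) = (39*sqrt(203)/7)*(1/9) = 13*sqrt(203)/21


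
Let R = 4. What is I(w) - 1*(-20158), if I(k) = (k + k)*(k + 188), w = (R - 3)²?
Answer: 20536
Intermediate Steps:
w = 1 (w = (4 - 3)² = 1² = 1)
I(k) = 2*k*(188 + k) (I(k) = (2*k)*(188 + k) = 2*k*(188 + k))
I(w) - 1*(-20158) = 2*1*(188 + 1) - 1*(-20158) = 2*1*189 + 20158 = 378 + 20158 = 20536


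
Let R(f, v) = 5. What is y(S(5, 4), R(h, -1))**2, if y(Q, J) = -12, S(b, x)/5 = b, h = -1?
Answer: 144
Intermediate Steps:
S(b, x) = 5*b
y(S(5, 4), R(h, -1))**2 = (-12)**2 = 144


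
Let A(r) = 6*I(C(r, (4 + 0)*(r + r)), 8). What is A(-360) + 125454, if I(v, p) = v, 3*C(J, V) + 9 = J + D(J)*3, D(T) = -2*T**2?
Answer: -1430484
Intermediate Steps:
C(J, V) = -3 - 2*J**2 + J/3 (C(J, V) = -3 + (J - 2*J**2*3)/3 = -3 + (J - 6*J**2)/3 = -3 + (-2*J**2 + J/3) = -3 - 2*J**2 + J/3)
A(r) = -18 - 12*r**2 + 2*r (A(r) = 6*(-3 - 2*r**2 + r/3) = -18 - 12*r**2 + 2*r)
A(-360) + 125454 = (-18 - 12*(-360)**2 + 2*(-360)) + 125454 = (-18 - 12*129600 - 720) + 125454 = (-18 - 1555200 - 720) + 125454 = -1555938 + 125454 = -1430484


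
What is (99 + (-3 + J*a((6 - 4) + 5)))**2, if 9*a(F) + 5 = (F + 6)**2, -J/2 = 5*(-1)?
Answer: 6270016/81 ≈ 77408.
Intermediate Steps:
J = 10 (J = -10*(-1) = -2*(-5) = 10)
a(F) = -5/9 + (6 + F)**2/9 (a(F) = -5/9 + (F + 6)**2/9 = -5/9 + (6 + F)**2/9)
(99 + (-3 + J*a((6 - 4) + 5)))**2 = (99 + (-3 + 10*(-5/9 + (6 + ((6 - 4) + 5))**2/9)))**2 = (99 + (-3 + 10*(-5/9 + (6 + (2 + 5))**2/9)))**2 = (99 + (-3 + 10*(-5/9 + (6 + 7)**2/9)))**2 = (99 + (-3 + 10*(-5/9 + (1/9)*13**2)))**2 = (99 + (-3 + 10*(-5/9 + (1/9)*169)))**2 = (99 + (-3 + 10*(-5/9 + 169/9)))**2 = (99 + (-3 + 10*(164/9)))**2 = (99 + (-3 + 1640/9))**2 = (99 + 1613/9)**2 = (2504/9)**2 = 6270016/81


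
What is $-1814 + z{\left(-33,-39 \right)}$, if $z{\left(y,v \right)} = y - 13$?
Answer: $-1860$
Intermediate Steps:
$z{\left(y,v \right)} = -13 + y$
$-1814 + z{\left(-33,-39 \right)} = -1814 - 46 = -1860$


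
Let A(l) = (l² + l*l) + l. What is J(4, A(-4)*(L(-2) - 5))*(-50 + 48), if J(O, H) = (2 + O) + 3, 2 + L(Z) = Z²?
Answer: -18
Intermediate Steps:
A(l) = l + 2*l² (A(l) = (l² + l²) + l = 2*l² + l = l + 2*l²)
L(Z) = -2 + Z²
J(O, H) = 5 + O
J(4, A(-4)*(L(-2) - 5))*(-50 + 48) = (5 + 4)*(-50 + 48) = 9*(-2) = -18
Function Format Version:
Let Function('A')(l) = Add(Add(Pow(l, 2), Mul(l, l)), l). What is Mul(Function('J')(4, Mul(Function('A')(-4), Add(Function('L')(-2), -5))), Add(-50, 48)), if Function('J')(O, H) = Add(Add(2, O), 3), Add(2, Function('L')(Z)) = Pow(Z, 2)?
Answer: -18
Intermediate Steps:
Function('A')(l) = Add(l, Mul(2, Pow(l, 2))) (Function('A')(l) = Add(Add(Pow(l, 2), Pow(l, 2)), l) = Add(Mul(2, Pow(l, 2)), l) = Add(l, Mul(2, Pow(l, 2))))
Function('L')(Z) = Add(-2, Pow(Z, 2))
Function('J')(O, H) = Add(5, O)
Mul(Function('J')(4, Mul(Function('A')(-4), Add(Function('L')(-2), -5))), Add(-50, 48)) = Mul(Add(5, 4), Add(-50, 48)) = Mul(9, -2) = -18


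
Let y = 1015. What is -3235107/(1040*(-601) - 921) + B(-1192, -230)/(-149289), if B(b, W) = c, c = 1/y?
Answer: 70030053804412/13550118300705 ≈ 5.1682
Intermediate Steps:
c = 1/1015 ≈ 0.00098522
B(b, W) = 1/1015
-3235107/(1040*(-601) - 921) + B(-1192, -230)/(-149289) = -3235107/(1040*(-601) - 921) + (1/1015)/(-149289) = -3235107/(-625040 - 921) + (1/1015)*(-1/149289) = -3235107/(-625961) - 1/151528335 = -3235107*(-1/625961) - 1/151528335 = 3235107/625961 - 1/151528335 = 70030053804412/13550118300705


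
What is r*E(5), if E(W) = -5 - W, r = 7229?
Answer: -72290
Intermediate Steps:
r*E(5) = 7229*(-5 - 1*5) = 7229*(-5 - 5) = 7229*(-10) = -72290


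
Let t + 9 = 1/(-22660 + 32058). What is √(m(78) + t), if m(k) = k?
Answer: √6094255274/9398 ≈ 8.3066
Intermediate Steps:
t = -84581/9398 (t = -9 + 1/(-22660 + 32058) = -9 + 1/9398 = -84581/9398 ≈ -8.9999)
√(m(78) + t) = √(78 - 84581/9398) = √(648463/9398) = √6094255274/9398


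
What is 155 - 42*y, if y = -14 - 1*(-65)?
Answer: -1987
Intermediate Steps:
y = 51 (y = -14 + 65 = 51)
155 - 42*y = 155 - 42*51 = 155 - 2142 = -1987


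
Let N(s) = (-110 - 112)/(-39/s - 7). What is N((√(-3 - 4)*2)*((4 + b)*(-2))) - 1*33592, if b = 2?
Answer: -742392440/22121 - 23088*I*√7/22121 ≈ -33561.0 - 2.7614*I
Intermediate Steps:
N(s) = -222/(-7 - 39/s)
N((√(-3 - 4)*2)*((4 + b)*(-2))) - 1*33592 = 222*((√(-3 - 4)*2)*((4 + 2)*(-2)))/(39 + 7*((√(-3 - 4)*2)*((4 + 2)*(-2)))) - 1*33592 = 222*((√(-7)*2)*(6*(-2)))/(39 + 7*((√(-7)*2)*(6*(-2)))) - 33592 = 222*(((I*√7)*2)*(-12))/(39 + 7*(((I*√7)*2)*(-12))) - 33592 = 222*((2*I*√7)*(-12))/(39 + 7*((2*I*√7)*(-12))) - 33592 = 222*(-24*I*√7)/(39 + 7*(-24*I*√7)) - 33592 = 222*(-24*I*√7)/(39 - 168*I*√7) - 33592 = -5328*I*√7/(39 - 168*I*√7) - 33592 = -33592 - 5328*I*√7/(39 - 168*I*√7)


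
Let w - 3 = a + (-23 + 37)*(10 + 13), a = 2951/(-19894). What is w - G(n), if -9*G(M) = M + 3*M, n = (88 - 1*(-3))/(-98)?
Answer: 58089499/179046 ≈ 324.44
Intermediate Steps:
a = -2951/19894 (a = 2951*(-1/19894) = -2951/19894 ≈ -0.14834)
n = -13/14 (n = (88 + 3)*(-1/98) = 91*(-1/98) = -13/14 ≈ -0.92857)
G(M) = -4*M/9 (G(M) = -(M + 3*M)/9 = -4*M/9)
w = 6462599/19894 (w = 3 + (-2951/19894 + (-23 + 37)*(10 + 13)) = 3 + (-2951/19894 + 14*23) = 3 + (-2951/19894 + 322) = 3 + 6402917/19894 = 6462599/19894 ≈ 324.85)
w - G(n) = 6462599/19894 - (-4)*(-13)/(9*14) = 6462599/19894 - 1*26/63 = 6462599/19894 - 26/63 = 58089499/179046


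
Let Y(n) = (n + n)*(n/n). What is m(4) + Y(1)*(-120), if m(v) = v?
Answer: -236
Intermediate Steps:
Y(n) = 2*n (Y(n) = (2*n)*1 = 2*n)
m(4) + Y(1)*(-120) = 4 + (2*1)*(-120) = 4 + 2*(-120) = 4 - 240 = -236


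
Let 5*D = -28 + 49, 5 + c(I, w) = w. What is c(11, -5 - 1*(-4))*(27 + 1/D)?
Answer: -1144/7 ≈ -163.43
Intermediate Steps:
c(I, w) = -5 + w
D = 21/5 (D = (-28 + 49)/5 = (⅕)*21 = 21/5 ≈ 4.2000)
c(11, -5 - 1*(-4))*(27 + 1/D) = (-5 + (-5 - 1*(-4)))*(27 + 1/(21/5)) = (-5 + (-5 + 4))*(27 + 5/21) = (-5 - 1)*(572/21) = -6*572/21 = -1144/7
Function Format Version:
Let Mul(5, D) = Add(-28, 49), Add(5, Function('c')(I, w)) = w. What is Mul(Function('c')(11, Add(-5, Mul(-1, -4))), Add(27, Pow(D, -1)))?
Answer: Rational(-1144, 7) ≈ -163.43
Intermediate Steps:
Function('c')(I, w) = Add(-5, w)
D = Rational(21, 5) (D = Mul(Rational(1, 5), Add(-28, 49)) = Mul(Rational(1, 5), 21) = Rational(21, 5) ≈ 4.2000)
Mul(Function('c')(11, Add(-5, Mul(-1, -4))), Add(27, Pow(D, -1))) = Mul(Add(-5, Add(-5, Mul(-1, -4))), Add(27, Pow(Rational(21, 5), -1))) = Mul(Add(-5, Add(-5, 4)), Add(27, Rational(5, 21))) = Mul(Add(-5, -1), Rational(572, 21)) = Mul(-6, Rational(572, 21)) = Rational(-1144, 7)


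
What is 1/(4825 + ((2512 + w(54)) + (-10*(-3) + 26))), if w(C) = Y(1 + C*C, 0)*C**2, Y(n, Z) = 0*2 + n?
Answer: 1/8513365 ≈ 1.1746e-7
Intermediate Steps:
Y(n, Z) = n (Y(n, Z) = 0 + n = n)
w(C) = C**2*(1 + C**2) (w(C) = (1 + C*C)*C**2 = (1 + C**2)*C**2 = C**2*(1 + C**2))
1/(4825 + ((2512 + w(54)) + (-10*(-3) + 26))) = 1/(4825 + ((2512 + (54**2 + 54**4)) + (-10*(-3) + 26))) = 1/(4825 + ((2512 + (2916 + 8503056)) + (30 + 26))) = 1/(4825 + ((2512 + 8505972) + 56)) = 1/(4825 + (8508484 + 56)) = 1/(4825 + 8508540) = 1/8513365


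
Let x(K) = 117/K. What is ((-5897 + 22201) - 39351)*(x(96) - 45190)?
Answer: 33326906927/32 ≈ 1.0415e+9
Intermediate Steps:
((-5897 + 22201) - 39351)*(x(96) - 45190) = ((-5897 + 22201) - 39351)*(117/96 - 45190) = (16304 - 39351)*(117*(1/96) - 45190) = -23047*(39/32 - 45190) = -23047*(-1446041/32) = 33326906927/32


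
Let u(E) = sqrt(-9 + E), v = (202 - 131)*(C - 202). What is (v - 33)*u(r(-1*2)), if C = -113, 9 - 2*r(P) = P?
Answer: -11199*I*sqrt(14) ≈ -41903.0*I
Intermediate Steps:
r(P) = 9/2 - P/2
v = -22365 (v = (202 - 131)*(-113 - 202) = 71*(-315) = -22365)
(v - 33)*u(r(-1*2)) = (-22365 - 33)*sqrt(-9 + (9/2 - (-1)*2/2)) = -22398*sqrt(-9 + (9/2 - 1/2*(-2))) = -22398*sqrt(-9 + (9/2 + 1)) = -22398*sqrt(-9 + 11/2) = -11199*I*sqrt(14)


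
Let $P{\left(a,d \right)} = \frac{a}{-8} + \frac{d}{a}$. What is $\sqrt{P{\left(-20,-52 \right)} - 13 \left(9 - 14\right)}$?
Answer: $\frac{\sqrt{7010}}{10} \approx 8.3726$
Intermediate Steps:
$P{\left(a,d \right)} = - \frac{a}{8} + \frac{d}{a}$ ($P{\left(a,d \right)} = a \left(- \frac{1}{8}\right) + \frac{d}{a} = - \frac{a}{8} + \frac{d}{a}$)
$\sqrt{P{\left(-20,-52 \right)} - 13 \left(9 - 14\right)} = \sqrt{\left(\left(- \frac{1}{8}\right) \left(-20\right) - \frac{52}{-20}\right) - 13 \left(9 - 14\right)} = \sqrt{\left(\frac{5}{2} - - \frac{13}{5}\right) - -65} = \sqrt{\left(\frac{5}{2} + \frac{13}{5}\right) + 65} = \sqrt{\frac{51}{10} + 65} = \sqrt{\frac{701}{10}} = \frac{\sqrt{7010}}{10}$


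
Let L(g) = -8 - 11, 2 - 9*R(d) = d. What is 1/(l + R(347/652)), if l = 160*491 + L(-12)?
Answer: 1956/153626515 ≈ 1.2732e-5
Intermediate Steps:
R(d) = 2/9 - d/9
L(g) = -19
l = 78541 (l = 160*491 - 19 = 78560 - 19 = 78541)
1/(l + R(347/652)) = 1/(78541 + (2/9 - 347/(9*652))) = 1/(78541 + (2/9 - ⅑*347/652)) = 1/(78541 + (2/9 - 347/5868)) = 1/(78541 + 319/1956) = 1/(153626515/1956) = 1956/153626515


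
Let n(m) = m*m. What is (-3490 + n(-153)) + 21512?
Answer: 41431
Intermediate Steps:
n(m) = m²
(-3490 + n(-153)) + 21512 = (-3490 + (-153)²) + 21512 = (-3490 + 23409) + 21512 = 19919 + 21512 = 41431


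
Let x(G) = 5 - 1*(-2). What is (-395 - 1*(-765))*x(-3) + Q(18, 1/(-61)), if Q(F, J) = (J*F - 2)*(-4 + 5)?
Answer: 157850/61 ≈ 2587.7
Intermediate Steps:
x(G) = 7 (x(G) = 5 + 2 = 7)
Q(F, J) = -2 + F*J (Q(F, J) = (F*J - 2)*1 = (-2 + F*J)*1 = -2 + F*J)
(-395 - 1*(-765))*x(-3) + Q(18, 1/(-61)) = (-395 - 1*(-765))*7 + (-2 + 18/(-61)) = (-395 + 765)*7 + (-2 + 18*(-1/61)) = 370*7 + (-2 - 18/61) = 2590 - 140/61 = 157850/61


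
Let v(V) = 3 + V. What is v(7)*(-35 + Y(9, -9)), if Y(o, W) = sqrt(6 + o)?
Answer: -350 + 10*sqrt(15) ≈ -311.27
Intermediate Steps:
v(7)*(-35 + Y(9, -9)) = (3 + 7)*(-35 + sqrt(6 + 9)) = 10*(-35 + sqrt(15)) = -350 + 10*sqrt(15)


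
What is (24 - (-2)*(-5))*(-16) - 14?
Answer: -238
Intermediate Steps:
(24 - (-2)*(-5))*(-16) - 14 = (24 - 1*10)*(-16) - 14 = (24 - 10)*(-16) - 14 = 14*(-16) - 14 = -224 - 14 = -238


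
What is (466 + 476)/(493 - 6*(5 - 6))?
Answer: 942/499 ≈ 1.8878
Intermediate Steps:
(466 + 476)/(493 - 6*(5 - 6)) = 942/(493 - 6*(-1)) = 942/(493 + 6) = 942/499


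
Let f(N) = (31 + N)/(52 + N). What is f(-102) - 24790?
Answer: -1239429/50 ≈ -24789.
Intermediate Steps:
f(N) = (31 + N)/(52 + N)
f(-102) - 24790 = (31 - 102)/(52 - 102) - 24790 = -71/(-50) - 24790 = -1/50*(-71) - 24790 = 71/50 - 24790 = -1239429/50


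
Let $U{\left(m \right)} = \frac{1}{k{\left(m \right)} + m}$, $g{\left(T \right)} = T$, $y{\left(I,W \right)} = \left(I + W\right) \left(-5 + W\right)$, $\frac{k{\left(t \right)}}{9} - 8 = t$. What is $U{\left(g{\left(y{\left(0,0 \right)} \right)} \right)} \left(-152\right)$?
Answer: $- \frac{19}{9} \approx -2.1111$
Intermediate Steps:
$k{\left(t \right)} = 72 + 9 t$
$y{\left(I,W \right)} = \left(-5 + W\right) \left(I + W\right)$
$U{\left(m \right)} = \frac{1}{72 + 10 m}$ ($U{\left(m \right)} = \frac{1}{\left(72 + 9 m\right) + m} = \frac{1}{72 + 10 m}$)
$U{\left(g{\left(y{\left(0,0 \right)} \right)} \right)} \left(-152\right) = \frac{1}{2 \left(36 + 5 \left(0^{2} - 0 - 0 + 0 \cdot 0\right)\right)} \left(-152\right) = \frac{1}{2 \left(36 + 5 \left(0 + 0 + 0 + 0\right)\right)} \left(-152\right) = \frac{1}{2 \left(36 + 5 \cdot 0\right)} \left(-152\right) = \frac{1}{2 \left(36 + 0\right)} \left(-152\right) = \frac{1}{2 \cdot 36} \left(-152\right) = \frac{1}{2} \cdot \frac{1}{36} \left(-152\right) = \frac{1}{72} \left(-152\right) = - \frac{19}{9}$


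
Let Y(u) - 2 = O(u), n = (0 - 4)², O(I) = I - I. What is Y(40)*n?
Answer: 32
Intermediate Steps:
O(I) = 0
n = 16 (n = (-4)² = 16)
Y(u) = 2 (Y(u) = 2 + 0 = 2)
Y(40)*n = 2*16 = 32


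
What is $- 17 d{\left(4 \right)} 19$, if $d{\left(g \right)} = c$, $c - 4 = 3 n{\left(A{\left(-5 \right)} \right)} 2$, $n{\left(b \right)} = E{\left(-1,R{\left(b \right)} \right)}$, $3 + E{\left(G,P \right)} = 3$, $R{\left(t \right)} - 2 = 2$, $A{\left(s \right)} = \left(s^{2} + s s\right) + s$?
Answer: $-1292$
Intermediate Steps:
$A{\left(s \right)} = s + 2 s^{2}$ ($A{\left(s \right)} = \left(s^{2} + s^{2}\right) + s = 2 s^{2} + s = s + 2 s^{2}$)
$R{\left(t \right)} = 4$ ($R{\left(t \right)} = 2 + 2 = 4$)
$E{\left(G,P \right)} = 0$ ($E{\left(G,P \right)} = -3 + 3 = 0$)
$n{\left(b \right)} = 0$
$c = 4$ ($c = 4 + 3 \cdot 0 \cdot 2 = 4 + 0 \cdot 2 = 4 + 0 = 4$)
$d{\left(g \right)} = 4$
$- 17 d{\left(4 \right)} 19 = \left(-17\right) 4 \cdot 19 = \left(-68\right) 19 = -1292$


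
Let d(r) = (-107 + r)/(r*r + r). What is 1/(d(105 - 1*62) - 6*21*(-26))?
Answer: 473/1549532 ≈ 0.00030525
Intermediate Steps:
d(r) = (-107 + r)/(r + r²) (d(r) = (-107 + r)/(r² + r) = (-107 + r)/(r + r²))
1/(d(105 - 1*62) - 6*21*(-26)) = 1/((-107 + (105 - 1*62))/((105 - 1*62)*(1 + (105 - 1*62))) - 6*21*(-26)) = 1/((-107 + (105 - 62))/((105 - 62)*(1 + (105 - 62))) - 126*(-26)) = 1/((-107 + 43)/(43*(1 + 43)) + 3276) = 1/((1/43)*(-64)/44 + 3276) = 1/((1/43)*(1/44)*(-64) + 3276) = 1/(-16/473 + 3276) = 1/(1549532/473) = 473/1549532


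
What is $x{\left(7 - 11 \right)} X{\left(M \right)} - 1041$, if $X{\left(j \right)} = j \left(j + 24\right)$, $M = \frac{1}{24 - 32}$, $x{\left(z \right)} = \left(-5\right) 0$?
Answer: $-1041$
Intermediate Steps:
$x{\left(z \right)} = 0$
$M = - \frac{1}{8}$ ($M = \frac{1}{-8} = - \frac{1}{8} \approx -0.125$)
$X{\left(j \right)} = j \left(24 + j\right)$
$x{\left(7 - 11 \right)} X{\left(M \right)} - 1041 = 0 \left(- \frac{24 - \frac{1}{8}}{8}\right) - 1041 = 0 \left(\left(- \frac{1}{8}\right) \frac{191}{8}\right) - 1041 = 0 \left(- \frac{191}{64}\right) - 1041 = 0 - 1041 = -1041$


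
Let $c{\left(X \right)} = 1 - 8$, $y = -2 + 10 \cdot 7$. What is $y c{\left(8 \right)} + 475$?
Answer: $-1$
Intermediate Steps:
$y = 68$ ($y = -2 + 70 = 68$)
$c{\left(X \right)} = -7$ ($c{\left(X \right)} = 1 - 8 = -7$)
$y c{\left(8 \right)} + 475 = 68 \left(-7\right) + 475 = -476 + 475 = -1$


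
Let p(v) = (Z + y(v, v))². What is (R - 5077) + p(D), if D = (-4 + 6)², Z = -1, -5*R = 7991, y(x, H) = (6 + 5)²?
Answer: 38624/5 ≈ 7724.8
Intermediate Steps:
y(x, H) = 121 (y(x, H) = 11² = 121)
R = -7991/5 (R = -⅕*7991 = -7991/5 ≈ -1598.2)
D = 4 (D = 2² = 4)
p(v) = 14400 (p(v) = (-1 + 121)² = 120² = 14400)
(R - 5077) + p(D) = (-7991/5 - 5077) + 14400 = -33376/5 + 14400 = 38624/5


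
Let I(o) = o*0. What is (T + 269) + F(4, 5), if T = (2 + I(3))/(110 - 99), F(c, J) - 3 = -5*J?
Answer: 2719/11 ≈ 247.18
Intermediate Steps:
F(c, J) = 3 - 5*J
I(o) = 0
T = 2/11 (T = (2 + 0)/(110 - 99) = 2/11 ≈ 0.18182)
(T + 269) + F(4, 5) = (2/11 + 269) + (3 - 5*5) = 2961/11 + (3 - 25) = 2961/11 - 22 = 2719/11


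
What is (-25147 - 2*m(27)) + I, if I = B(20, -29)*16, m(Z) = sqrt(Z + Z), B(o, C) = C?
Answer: -25611 - 6*sqrt(6) ≈ -25626.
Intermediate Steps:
m(Z) = sqrt(2)*sqrt(Z) (m(Z) = sqrt(2*Z) = sqrt(2)*sqrt(Z))
I = -464 (I = -29*16 = -464)
(-25147 - 2*m(27)) + I = (-25147 - 2*sqrt(2)*sqrt(27)) - 464 = (-25147 - 2*sqrt(2)*3*sqrt(3)) - 464 = (-25147 - 6*sqrt(6)) - 464 = -25611 - 6*sqrt(6)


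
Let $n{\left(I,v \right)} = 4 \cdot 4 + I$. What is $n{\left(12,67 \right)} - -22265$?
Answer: $22293$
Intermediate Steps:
$n{\left(I,v \right)} = 16 + I$
$n{\left(12,67 \right)} - -22265 = \left(16 + 12\right) - -22265 = 28 + 22265 = 22293$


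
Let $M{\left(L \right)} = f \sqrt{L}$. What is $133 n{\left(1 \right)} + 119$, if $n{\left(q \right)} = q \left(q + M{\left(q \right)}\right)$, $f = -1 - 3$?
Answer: $-280$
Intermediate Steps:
$f = -4$
$M{\left(L \right)} = - 4 \sqrt{L}$
$n{\left(q \right)} = q \left(q - 4 \sqrt{q}\right)$
$133 n{\left(1 \right)} + 119 = 133 \left(1^{2} - 4 \cdot 1^{\frac{3}{2}}\right) + 119 = 133 \left(1 - 4\right) + 119 = 133 \left(-3\right) + 119 = -399 + 119 = -280$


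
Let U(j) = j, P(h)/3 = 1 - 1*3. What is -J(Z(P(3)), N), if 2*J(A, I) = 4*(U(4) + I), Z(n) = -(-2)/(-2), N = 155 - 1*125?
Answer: -68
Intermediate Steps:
P(h) = -6 (P(h) = 3*(1 - 1*3) = 3*(1 - 3) = 3*(-2) = -6)
N = 30 (N = 155 - 125 = 30)
Z(n) = -1 (Z(n) = -(-2)*(-1)/2 = -1*1 = -1)
J(A, I) = 8 + 2*I (J(A, I) = (4*(4 + I))/2 = (16 + 4*I)/2 = 8 + 2*I)
-J(Z(P(3)), N) = -(8 + 2*30) = -(8 + 60) = -1*68 = -68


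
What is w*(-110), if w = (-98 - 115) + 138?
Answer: 8250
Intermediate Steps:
w = -75 (w = -213 + 138 = -75)
w*(-110) = -75*(-110) = 8250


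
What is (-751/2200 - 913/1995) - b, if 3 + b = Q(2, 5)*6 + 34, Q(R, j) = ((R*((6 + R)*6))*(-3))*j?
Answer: 7556278831/877800 ≈ 8608.2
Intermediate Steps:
Q(R, j) = -3*R*j*(36 + 6*R) (Q(R, j) = ((R*(36 + 6*R))*(-3))*j = (-3*R*(36 + 6*R))*j = -3*R*j*(36 + 6*R))
b = -8609 (b = -3 + (-18*2*5*(6 + 2)*6 + 34) = -3 + (-18*2*5*8*6 + 34) = -3 + (-1440*6 + 34) = -3 + (-8640 + 34) = -3 - 8606 = -8609)
(-751/2200 - 913/1995) - b = (-751/2200 - 913/1995) - 1*(-8609) = (-751*1/2200 - 913*1/1995) + 8609 = (-751/2200 - 913/1995) + 8609 = -701369/877800 + 8609 = 7556278831/877800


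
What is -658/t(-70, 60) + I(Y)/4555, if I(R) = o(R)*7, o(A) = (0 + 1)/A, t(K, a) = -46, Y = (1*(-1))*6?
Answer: 8991409/628590 ≈ 14.304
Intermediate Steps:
Y = -6 (Y = -1*6 = -6)
o(A) = 1/A
I(R) = 7/R
-658/t(-70, 60) + I(Y)/4555 = -658/(-46) + (7/(-6))/4555 = -658*(-1/46) + (7*(-1/6))*(1/4555) = 329/23 - 7/6*1/4555 = 329/23 - 7/27330 = 8991409/628590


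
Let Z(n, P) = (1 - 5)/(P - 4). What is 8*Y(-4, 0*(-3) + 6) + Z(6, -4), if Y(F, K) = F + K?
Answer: 33/2 ≈ 16.500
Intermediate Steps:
Z(n, P) = -4/(-4 + P)
8*Y(-4, 0*(-3) + 6) + Z(6, -4) = 8*(-4 + (0*(-3) + 6)) - 4/(-4 - 4) = 8*(-4 + (0 + 6)) - 4/(-8) = 8*(-4 + 6) - 4*(-⅛) = 8*2 + ½ = 16 + ½ = 33/2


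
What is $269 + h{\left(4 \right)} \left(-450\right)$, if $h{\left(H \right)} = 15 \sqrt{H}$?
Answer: $-13231$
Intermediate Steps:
$269 + h{\left(4 \right)} \left(-450\right) = 269 + 15 \sqrt{4} \left(-450\right) = 269 + 15 \cdot 2 \left(-450\right) = 269 + 30 \left(-450\right) = 269 - 13500 = -13231$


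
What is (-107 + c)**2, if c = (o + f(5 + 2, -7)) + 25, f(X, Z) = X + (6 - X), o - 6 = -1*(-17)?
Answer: 2809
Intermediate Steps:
o = 23 (o = 6 - 1*(-17) = 6 + 17 = 23)
f(X, Z) = 6
c = 54 (c = (23 + 6) + 25 = 29 + 25 = 54)
(-107 + c)**2 = (-107 + 54)**2 = (-53)**2 = 2809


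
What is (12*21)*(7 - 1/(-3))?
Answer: 1848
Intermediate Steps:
(12*21)*(7 - 1/(-3)) = 252*(7 - 1*(-1/3)) = 252*(7 + 1/3) = 252*(22/3) = 1848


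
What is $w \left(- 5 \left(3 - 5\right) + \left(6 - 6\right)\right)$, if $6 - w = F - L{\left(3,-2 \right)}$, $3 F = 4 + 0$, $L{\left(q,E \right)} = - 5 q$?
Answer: $- \frac{310}{3} \approx -103.33$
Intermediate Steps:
$F = \frac{4}{3}$ ($F = \frac{4 + 0}{3} = \frac{1}{3} \cdot 4 = \frac{4}{3} \approx 1.3333$)
$w = - \frac{31}{3}$ ($w = 6 - \left(\frac{4}{3} - \left(-5\right) 3\right) = 6 - \left(\frac{4}{3} - -15\right) = 6 - \left(\frac{4}{3} + 15\right) = 6 - \frac{49}{3} = - \frac{31}{3} \approx -10.333$)
$w \left(- 5 \left(3 - 5\right) + \left(6 - 6\right)\right) = - \frac{31 \left(- 5 \left(3 - 5\right) + \left(6 - 6\right)\right)}{3} = - \frac{31 \left(\left(-5\right) \left(-2\right) + \left(6 - 6\right)\right)}{3} = - \frac{31 \left(10 + 0\right)}{3} = \left(- \frac{31}{3}\right) 10 = - \frac{310}{3}$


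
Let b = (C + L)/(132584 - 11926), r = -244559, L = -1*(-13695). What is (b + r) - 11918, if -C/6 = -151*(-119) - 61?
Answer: -30946095619/120658 ≈ -2.5648e+5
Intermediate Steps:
L = 13695
C = -107448 (C = -6*(-151*(-119) - 61) = -6*(17969 - 61) = -6*17908 = -107448)
b = -93753/120658 (b = (-107448 + 13695)/(132584 - 11926) = -93753/120658 ≈ -0.77701)
(b + r) - 11918 = (-93753/120658 - 244559) - 11918 = -29508093575/120658 - 11918 = -30946095619/120658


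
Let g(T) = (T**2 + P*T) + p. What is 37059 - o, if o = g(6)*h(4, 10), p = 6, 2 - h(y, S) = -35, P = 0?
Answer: 35505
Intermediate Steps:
h(y, S) = 37 (h(y, S) = 2 - 1*(-35) = 2 + 35 = 37)
g(T) = 6 + T**2 (g(T) = (T**2 + 0*T) + 6 = (T**2 + 0) + 6 = T**2 + 6 = 6 + T**2)
o = 1554 (o = (6 + 6**2)*37 = (6 + 36)*37 = 42*37 = 1554)
37059 - o = 37059 - 1*1554 = 37059 - 1554 = 35505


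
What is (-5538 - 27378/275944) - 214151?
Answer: -30310944397/137972 ≈ -2.1969e+5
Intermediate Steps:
(-5538 - 27378/275944) - 214151 = (-5538 - 27378*1/275944) - 214151 = (-5538 - 13689/137972) - 214151 = -764102625/137972 - 214151 = -30310944397/137972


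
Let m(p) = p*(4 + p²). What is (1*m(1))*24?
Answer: 120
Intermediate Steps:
(1*m(1))*24 = (1*(1*(4 + 1²)))*24 = (1*(1*(4 + 1)))*24 = (1*(1*5))*24 = (1*5)*24 = 5*24 = 120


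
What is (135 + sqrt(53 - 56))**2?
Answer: (135 + I*sqrt(3))**2 ≈ 18222.0 + 467.7*I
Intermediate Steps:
(135 + sqrt(53 - 56))**2 = (135 + sqrt(-3))**2 = (135 + I*sqrt(3))**2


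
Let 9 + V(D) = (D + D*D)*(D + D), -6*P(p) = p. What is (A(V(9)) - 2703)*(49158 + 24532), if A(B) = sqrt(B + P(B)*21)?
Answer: -199184070 + 110535*I*sqrt(1790) ≈ -1.9918e+8 + 4.6766e+6*I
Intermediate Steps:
P(p) = -p/6
V(D) = -9 + 2*D*(D + D**2) (V(D) = -9 + (D + D*D)*(D + D) = -9 + (D + D**2)*(2*D) = -9 + 2*D*(D + D**2))
A(B) = sqrt(10)*sqrt(-B)/2 (A(B) = sqrt(B - B/6*21) = sqrt(B - 7*B/2) = sqrt(-5*B/2) = sqrt(10)*sqrt(-B)/2)
(A(V(9)) - 2703)*(49158 + 24532) = (sqrt(10)*sqrt(-(-9 + 2*9**2 + 2*9**3))/2 - 2703)*(49158 + 24532) = (sqrt(10)*sqrt(-(-9 + 2*81 + 2*729))/2 - 2703)*73690 = (sqrt(10)*sqrt(-(-9 + 162 + 1458))/2 - 2703)*73690 = (sqrt(10)*sqrt(-1*1611)/2 - 2703)*73690 = (sqrt(10)*sqrt(-1611)/2 - 2703)*73690 = (sqrt(10)*(3*I*sqrt(179))/2 - 2703)*73690 = (3*I*sqrt(1790)/2 - 2703)*73690 = (-2703 + 3*I*sqrt(1790)/2)*73690 = -199184070 + 110535*I*sqrt(1790)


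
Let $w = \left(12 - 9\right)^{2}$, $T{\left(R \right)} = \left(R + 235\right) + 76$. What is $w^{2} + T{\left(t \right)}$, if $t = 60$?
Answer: $452$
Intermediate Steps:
$T{\left(R \right)} = 311 + R$ ($T{\left(R \right)} = \left(235 + R\right) + 76 = 311 + R$)
$w = 9$ ($w = 3^{2} = 9$)
$w^{2} + T{\left(t \right)} = 9^{2} + \left(311 + 60\right) = 81 + 371 = 452$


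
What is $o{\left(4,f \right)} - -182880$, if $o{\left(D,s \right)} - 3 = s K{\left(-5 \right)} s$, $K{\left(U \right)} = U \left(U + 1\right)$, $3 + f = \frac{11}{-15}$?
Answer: $\frac{8242279}{45} \approx 1.8316 \cdot 10^{5}$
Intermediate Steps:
$f = - \frac{56}{15}$ ($f = -3 + \frac{11}{-15} = -3 + 11 \left(- \frac{1}{15}\right) = -3 - \frac{11}{15} = - \frac{56}{15} \approx -3.7333$)
$K{\left(U \right)} = U \left(1 + U\right)$
$o{\left(D,s \right)} = 3 + 20 s^{2}$ ($o{\left(D,s \right)} = 3 + s \left(- 5 \left(1 - 5\right)\right) s = 3 + s \left(\left(-5\right) \left(-4\right)\right) s = 3 + s 20 s = 3 + 20 s s = 3 + 20 s^{2}$)
$o{\left(4,f \right)} - -182880 = \left(3 + 20 \left(- \frac{56}{15}\right)^{2}\right) - -182880 = \left(3 + 20 \cdot \frac{3136}{225}\right) + 182880 = \left(3 + \frac{12544}{45}\right) + 182880 = \frac{12679}{45} + 182880 = \frac{8242279}{45}$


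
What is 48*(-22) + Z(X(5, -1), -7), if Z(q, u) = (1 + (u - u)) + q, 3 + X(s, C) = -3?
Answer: -1061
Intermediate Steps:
X(s, C) = -6 (X(s, C) = -3 - 3 = -6)
Z(q, u) = 1 + q (Z(q, u) = (1 + 0) + q = 1 + q)
48*(-22) + Z(X(5, -1), -7) = 48*(-22) + (1 - 6) = -1056 - 5 = -1061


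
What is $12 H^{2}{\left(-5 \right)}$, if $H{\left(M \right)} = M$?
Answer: $300$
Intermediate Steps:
$12 H^{2}{\left(-5 \right)} = 12 \left(-5\right)^{2} = 12 \cdot 25 = 300$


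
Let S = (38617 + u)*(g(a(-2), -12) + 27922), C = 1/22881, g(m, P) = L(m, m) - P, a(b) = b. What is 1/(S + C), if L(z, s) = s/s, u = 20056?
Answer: 22881/37502651264656 ≈ 6.1012e-10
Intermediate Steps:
L(z, s) = 1
g(m, P) = 1 - P
C = 1/22881 ≈ 4.3704e-5
S = 1639030255 (S = (38617 + 20056)*((1 - 1*(-12)) + 27922) = 58673*((1 + 12) + 27922) = 58673*(13 + 27922) = 58673*27935 = 1639030255)
1/(S + C) = 1/(1639030255 + 1/22881) = 1/(37502651264656/22881) = 22881/37502651264656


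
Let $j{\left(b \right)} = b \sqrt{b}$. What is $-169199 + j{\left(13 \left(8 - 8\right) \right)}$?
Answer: $-169199$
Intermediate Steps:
$j{\left(b \right)} = b^{\frac{3}{2}}$
$-169199 + j{\left(13 \left(8 - 8\right) \right)} = -169199 + \left(13 \left(8 - 8\right)\right)^{\frac{3}{2}} = -169199 + \left(13 \cdot 0\right)^{\frac{3}{2}} = -169199 + 0^{\frac{3}{2}} = -169199 + 0 = -169199$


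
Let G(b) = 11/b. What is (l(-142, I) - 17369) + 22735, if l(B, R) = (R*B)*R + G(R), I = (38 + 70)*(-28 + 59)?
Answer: -5328969421885/3348 ≈ -1.5917e+9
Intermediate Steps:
I = 3348 (I = 108*31 = 3348)
l(B, R) = 11/R + B*R**2 (l(B, R) = (R*B)*R + 11/R = (B*R)*R + 11/R = B*R**2 + 11/R = 11/R + B*R**2)
(l(-142, I) - 17369) + 22735 = ((11 - 142*3348**3)/3348 - 17369) + 22735 = ((11 - 142*37528080192)/3348 - 17369) + 22735 = ((11 - 5328987387264)/3348 - 17369) + 22735 = ((1/3348)*(-5328987387253) - 17369) + 22735 = (-5328987387253/3348 - 17369) + 22735 = -5329045538665/3348 + 22735 = -5328969421885/3348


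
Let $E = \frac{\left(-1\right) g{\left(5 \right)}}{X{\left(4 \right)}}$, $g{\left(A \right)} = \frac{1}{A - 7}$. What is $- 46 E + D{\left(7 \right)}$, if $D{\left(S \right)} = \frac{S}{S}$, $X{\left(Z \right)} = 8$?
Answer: $- \frac{15}{8} \approx -1.875$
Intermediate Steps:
$g{\left(A \right)} = \frac{1}{-7 + A}$
$D{\left(S \right)} = 1$
$E = \frac{1}{16}$ ($E = \frac{\left(-1\right) \frac{1}{-7 + 5}}{8} = - \frac{1}{-2} \cdot \frac{1}{8} = \left(-1\right) \left(- \frac{1}{2}\right) \frac{1}{8} = \frac{1}{2} \cdot \frac{1}{8} = \frac{1}{16} \approx 0.0625$)
$- 46 E + D{\left(7 \right)} = \left(-46\right) \frac{1}{16} + 1 = - \frac{23}{8} + 1 = - \frac{15}{8}$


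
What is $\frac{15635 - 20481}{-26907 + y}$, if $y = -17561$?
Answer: $\frac{2423}{22234} \approx 0.10898$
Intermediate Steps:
$\frac{15635 - 20481}{-26907 + y} = \frac{15635 - 20481}{-26907 - 17561} = - \frac{4846}{-44468} = \left(-4846\right) \left(- \frac{1}{44468}\right) = \frac{2423}{22234}$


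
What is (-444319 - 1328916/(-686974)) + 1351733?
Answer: 311685577076/343487 ≈ 9.0742e+5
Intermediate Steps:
(-444319 - 1328916/(-686974)) + 1351733 = (-444319 - 1328916*(-1/686974)) + 1351733 = (-444319 + 664458/343487) + 1351733 = -152617135895/343487 + 1351733 = 311685577076/343487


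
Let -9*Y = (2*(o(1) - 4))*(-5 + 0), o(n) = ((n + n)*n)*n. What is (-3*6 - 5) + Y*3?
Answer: -89/3 ≈ -29.667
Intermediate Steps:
o(n) = 2*n³ (o(n) = ((2*n)*n)*n = (2*n²)*n = 2*n³)
Y = -20/9 (Y = -2*(2*1³ - 4)*(-5 + 0)/9 = -2*(2*1 - 4)*(-5)/9 = -2*(2 - 4)*(-5)/9 = -2*(-2)*(-5)/9 = -(-4)*(-5)/9 = -⅑*20 = -20/9 ≈ -2.2222)
(-3*6 - 5) + Y*3 = (-3*6 - 5) - 20/9*3 = (-18 - 5) - 20/3 = -23 - 20/3 = -89/3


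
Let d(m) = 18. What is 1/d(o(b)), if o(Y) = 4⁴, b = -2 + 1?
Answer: 1/18 ≈ 0.055556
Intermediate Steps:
b = -1
o(Y) = 256
1/d(o(b)) = 1/18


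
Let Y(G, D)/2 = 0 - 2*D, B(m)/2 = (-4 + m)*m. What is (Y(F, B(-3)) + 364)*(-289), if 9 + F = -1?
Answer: -56644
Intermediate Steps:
F = -10 (F = -9 - 1 = -10)
B(m) = 2*m*(-4 + m) (B(m) = 2*((-4 + m)*m) = 2*(m*(-4 + m)) = 2*m*(-4 + m))
Y(G, D) = -4*D (Y(G, D) = 2*(0 - 2*D) = 2*(-2*D) = -4*D)
(Y(F, B(-3)) + 364)*(-289) = (-8*(-3)*(-4 - 3) + 364)*(-289) = (-8*(-3)*(-7) + 364)*(-289) = (-4*42 + 364)*(-289) = (-168 + 364)*(-289) = 196*(-289) = -56644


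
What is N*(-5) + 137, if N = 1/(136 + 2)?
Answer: 18901/138 ≈ 136.96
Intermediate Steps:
N = 1/138 ≈ 0.0072464
N*(-5) + 137 = (1/138)*(-5) + 137 = -5/138 + 137 = 18901/138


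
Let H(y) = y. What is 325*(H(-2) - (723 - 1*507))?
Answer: -70850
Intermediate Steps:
325*(H(-2) - (723 - 1*507)) = 325*(-2 - (723 - 1*507)) = 325*(-2 - (723 - 507)) = 325*(-2 - 1*216) = 325*(-2 - 216) = 325*(-218) = -70850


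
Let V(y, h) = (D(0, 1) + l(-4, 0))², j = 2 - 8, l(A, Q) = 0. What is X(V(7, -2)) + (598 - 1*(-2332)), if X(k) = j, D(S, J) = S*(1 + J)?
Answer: 2924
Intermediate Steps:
j = -6
V(y, h) = 0 (V(y, h) = (0*(1 + 1) + 0)² = (0*2 + 0)² = (0 + 0)² = 0² = 0)
X(k) = -6
X(V(7, -2)) + (598 - 1*(-2332)) = -6 + (598 - 1*(-2332)) = -6 + (598 + 2332) = -6 + 2930 = 2924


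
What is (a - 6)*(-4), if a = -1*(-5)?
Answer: 4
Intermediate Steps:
a = 5
(a - 6)*(-4) = (5 - 6)*(-4) = -1*(-4) = 4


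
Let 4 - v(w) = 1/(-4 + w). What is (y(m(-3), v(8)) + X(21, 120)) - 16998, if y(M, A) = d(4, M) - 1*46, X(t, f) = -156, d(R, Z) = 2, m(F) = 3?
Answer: -17198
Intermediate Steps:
v(w) = 4 - 1/(-4 + w)
y(M, A) = -44 (y(M, A) = 2 - 1*46 = 2 - 46 = -44)
(y(m(-3), v(8)) + X(21, 120)) - 16998 = (-44 - 156) - 16998 = -200 - 16998 = -17198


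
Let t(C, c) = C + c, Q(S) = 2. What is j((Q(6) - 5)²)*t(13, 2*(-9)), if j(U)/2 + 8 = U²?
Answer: -730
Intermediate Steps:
j(U) = -16 + 2*U²
j((Q(6) - 5)²)*t(13, 2*(-9)) = (-16 + 2*((2 - 5)²)²)*(13 + 2*(-9)) = (-16 + 2*((-3)²)²)*(13 - 18) = (-16 + 2*9²)*(-5) = (-16 + 2*81)*(-5) = (-16 + 162)*(-5) = 146*(-5) = -730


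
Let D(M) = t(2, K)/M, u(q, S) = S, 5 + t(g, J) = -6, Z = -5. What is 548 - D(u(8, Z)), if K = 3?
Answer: 2729/5 ≈ 545.80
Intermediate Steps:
t(g, J) = -11 (t(g, J) = -5 - 6 = -11)
D(M) = -11/M
548 - D(u(8, Z)) = 548 - (-11)/(-5) = 548 - (-11)*(-1)/5 = 548 - 1*11/5 = 548 - 11/5 = 2729/5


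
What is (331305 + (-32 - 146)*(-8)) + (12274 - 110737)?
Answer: 234266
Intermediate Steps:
(331305 + (-32 - 146)*(-8)) + (12274 - 110737) = (331305 - 178*(-8)) - 98463 = (331305 + 1424) - 98463 = 332729 - 98463 = 234266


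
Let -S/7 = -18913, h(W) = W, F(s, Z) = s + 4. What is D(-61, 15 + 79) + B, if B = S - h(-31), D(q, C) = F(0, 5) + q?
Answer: 132365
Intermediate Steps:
F(s, Z) = 4 + s
S = 132391 (S = -7*(-18913) = 132391)
D(q, C) = 4 + q (D(q, C) = (4 + 0) + q = 4 + q)
B = 132422 (B = 132391 - 1*(-31) = 132391 + 31 = 132422)
D(-61, 15 + 79) + B = (4 - 61) + 132422 = -57 + 132422 = 132365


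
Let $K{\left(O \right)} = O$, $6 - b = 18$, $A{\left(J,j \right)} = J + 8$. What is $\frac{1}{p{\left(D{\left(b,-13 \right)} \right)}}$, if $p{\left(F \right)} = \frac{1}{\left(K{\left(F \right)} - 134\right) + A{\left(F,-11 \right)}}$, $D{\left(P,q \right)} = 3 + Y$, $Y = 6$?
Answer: $-108$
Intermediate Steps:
$A{\left(J,j \right)} = 8 + J$
$b = -12$ ($b = 6 - 18 = -12$)
$D{\left(P,q \right)} = 9$ ($D{\left(P,q \right)} = 3 + 6 = 9$)
$p{\left(F \right)} = \frac{1}{-126 + 2 F}$ ($p{\left(F \right)} = \frac{1}{\left(F - 134\right) + \left(8 + F\right)} = \frac{1}{\left(-134 + F\right) + \left(8 + F\right)} = \frac{1}{-126 + 2 F}$)
$\frac{1}{p{\left(D{\left(b,-13 \right)} \right)}} = \frac{1}{\frac{1}{2} \frac{1}{-63 + 9}} = \frac{1}{\frac{1}{2} \frac{1}{-54}} = \frac{1}{\frac{1}{2} \left(- \frac{1}{54}\right)} = \frac{1}{- \frac{1}{108}} = -108$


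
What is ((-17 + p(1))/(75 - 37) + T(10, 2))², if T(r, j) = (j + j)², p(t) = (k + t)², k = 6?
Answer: 102400/361 ≈ 283.66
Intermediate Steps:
p(t) = (6 + t)²
T(r, j) = 4*j² (T(r, j) = (2*j)² = 4*j²)
((-17 + p(1))/(75 - 37) + T(10, 2))² = ((-17 + (6 + 1)²)/(75 - 37) + 4*2²)² = ((-17 + 7²)/38 + 4*4)² = ((-17 + 49)*(1/38) + 16)² = (32*(1/38) + 16)² = (16/19 + 16)² = (320/19)² = 102400/361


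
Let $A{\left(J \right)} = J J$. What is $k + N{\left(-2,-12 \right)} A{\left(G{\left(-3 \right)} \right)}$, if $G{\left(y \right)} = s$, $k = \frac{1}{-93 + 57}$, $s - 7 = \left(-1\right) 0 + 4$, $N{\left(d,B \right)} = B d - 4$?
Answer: $\frac{87119}{36} \approx 2420.0$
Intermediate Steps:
$N{\left(d,B \right)} = -4 + B d$
$s = 11$ ($s = 7 + \left(\left(-1\right) 0 + 4\right) = 7 + \left(0 + 4\right) = 7 + 4 = 11$)
$k = - \frac{1}{36}$ ($k = \frac{1}{-36} = - \frac{1}{36} \approx -0.027778$)
$G{\left(y \right)} = 11$
$A{\left(J \right)} = J^{2}$
$k + N{\left(-2,-12 \right)} A{\left(G{\left(-3 \right)} \right)} = - \frac{1}{36} + \left(-4 - -24\right) 11^{2} = - \frac{1}{36} + \left(-4 + 24\right) 121 = - \frac{1}{36} + 20 \cdot 121 = - \frac{1}{36} + 2420 = \frac{87119}{36}$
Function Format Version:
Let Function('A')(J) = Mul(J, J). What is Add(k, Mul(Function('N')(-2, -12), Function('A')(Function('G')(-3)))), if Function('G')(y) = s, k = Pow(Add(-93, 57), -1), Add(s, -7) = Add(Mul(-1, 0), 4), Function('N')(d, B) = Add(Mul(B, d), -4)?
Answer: Rational(87119, 36) ≈ 2420.0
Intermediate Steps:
Function('N')(d, B) = Add(-4, Mul(B, d))
s = 11 (s = Add(7, Add(Mul(-1, 0), 4)) = Add(7, Add(0, 4)) = Add(7, 4) = 11)
k = Rational(-1, 36) (k = Pow(-36, -1) = Rational(-1, 36) ≈ -0.027778)
Function('G')(y) = 11
Function('A')(J) = Pow(J, 2)
Add(k, Mul(Function('N')(-2, -12), Function('A')(Function('G')(-3)))) = Add(Rational(-1, 36), Mul(Add(-4, Mul(-12, -2)), Pow(11, 2))) = Add(Rational(-1, 36), Mul(Add(-4, 24), 121)) = Add(Rational(-1, 36), Mul(20, 121)) = Add(Rational(-1, 36), 2420) = Rational(87119, 36)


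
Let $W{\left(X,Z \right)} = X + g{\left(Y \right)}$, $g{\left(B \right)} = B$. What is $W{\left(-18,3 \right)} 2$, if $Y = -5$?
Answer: $-46$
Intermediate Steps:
$W{\left(X,Z \right)} = -5 + X$ ($W{\left(X,Z \right)} = X - 5 = -5 + X$)
$W{\left(-18,3 \right)} 2 = \left(-5 - 18\right) 2 = \left(-23\right) 2 = -46$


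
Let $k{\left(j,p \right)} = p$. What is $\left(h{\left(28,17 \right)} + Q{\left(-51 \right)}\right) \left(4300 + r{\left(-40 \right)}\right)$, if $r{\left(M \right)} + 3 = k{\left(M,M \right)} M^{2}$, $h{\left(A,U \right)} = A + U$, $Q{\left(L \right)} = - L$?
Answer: $-5731488$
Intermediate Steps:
$r{\left(M \right)} = -3 + M^{3}$ ($r{\left(M \right)} = -3 + M M^{2} = -3 + M^{3}$)
$\left(h{\left(28,17 \right)} + Q{\left(-51 \right)}\right) \left(4300 + r{\left(-40 \right)}\right) = \left(\left(28 + 17\right) - -51\right) \left(4300 + \left(-3 + \left(-40\right)^{3}\right)\right) = \left(45 + 51\right) \left(4300 - 64003\right) = 96 \left(4300 - 64003\right) = 96 \left(-59703\right) = -5731488$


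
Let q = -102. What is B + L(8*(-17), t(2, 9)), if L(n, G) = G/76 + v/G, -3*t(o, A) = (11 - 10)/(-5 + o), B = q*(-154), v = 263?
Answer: 12363301/684 ≈ 18075.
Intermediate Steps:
B = 15708 (B = -102*(-154) = 15708)
t(o, A) = -1/(3*(-5 + o)) (t(o, A) = -(11 - 10)/(3*(-5 + o)) = -1/(3*(-5 + o)))
L(n, G) = 263/G + G/76 (L(n, G) = G/76 + 263/G = 263/G + G/76)
B + L(8*(-17), t(2, 9)) = 15708 + (263/((-1/(-15 + 3*2))) + (-1/(-15 + 3*2))/76) = 15708 + (263/((-1/(-15 + 6))) + (-1/(-15 + 6))/76) = 15708 + (263/((-1/(-9))) + (-1/(-9))/76) = 15708 + (263/((-1*(-1/9))) + (-1*(-1/9))/76) = 15708 + (263/(1/9) + (1/76)*(1/9)) = 15708 + (263*9 + 1/684) = 15708 + (2367 + 1/684) = 15708 + 1619029/684 = 12363301/684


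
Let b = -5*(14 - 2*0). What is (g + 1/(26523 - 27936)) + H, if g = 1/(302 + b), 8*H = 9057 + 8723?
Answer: 728572241/327816 ≈ 2222.5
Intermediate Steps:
b = -70 (b = -5*(14 + 0) = -5*14 = -70)
H = 4445/2 (H = (9057 + 8723)/8 = (⅛)*17780 = 4445/2 ≈ 2222.5)
g = 1/232 (g = 1/(302 - 70) = 1/232 ≈ 0.0043103)
(g + 1/(26523 - 27936)) + H = (1/232 + 1/(26523 - 27936)) + 4445/2 = (1/232 + 1/(-1413)) + 4445/2 = (1/232 - 1/1413) + 4445/2 = 1181/327816 + 4445/2 = 728572241/327816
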